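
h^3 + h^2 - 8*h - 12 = (h - 3)*(h + 2)^2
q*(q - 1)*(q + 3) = q^3 + 2*q^2 - 3*q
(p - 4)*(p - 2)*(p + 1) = p^3 - 5*p^2 + 2*p + 8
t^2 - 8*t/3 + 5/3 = (t - 5/3)*(t - 1)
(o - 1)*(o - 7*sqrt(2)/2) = o^2 - 7*sqrt(2)*o/2 - o + 7*sqrt(2)/2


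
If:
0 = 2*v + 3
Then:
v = -3/2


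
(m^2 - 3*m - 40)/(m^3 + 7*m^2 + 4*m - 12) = (m^2 - 3*m - 40)/(m^3 + 7*m^2 + 4*m - 12)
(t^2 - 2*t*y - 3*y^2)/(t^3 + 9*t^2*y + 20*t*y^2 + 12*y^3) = (t - 3*y)/(t^2 + 8*t*y + 12*y^2)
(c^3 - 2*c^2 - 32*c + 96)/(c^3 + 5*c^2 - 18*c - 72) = (c - 4)/(c + 3)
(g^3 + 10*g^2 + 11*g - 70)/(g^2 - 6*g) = (g^3 + 10*g^2 + 11*g - 70)/(g*(g - 6))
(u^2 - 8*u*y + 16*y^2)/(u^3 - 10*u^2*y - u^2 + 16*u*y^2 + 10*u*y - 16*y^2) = (u^2 - 8*u*y + 16*y^2)/(u^3 - 10*u^2*y - u^2 + 16*u*y^2 + 10*u*y - 16*y^2)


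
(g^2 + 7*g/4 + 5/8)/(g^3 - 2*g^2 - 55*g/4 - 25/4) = (4*g + 5)/(2*(2*g^2 - 5*g - 25))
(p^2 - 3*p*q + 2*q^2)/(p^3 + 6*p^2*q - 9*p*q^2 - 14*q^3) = (p - q)/(p^2 + 8*p*q + 7*q^2)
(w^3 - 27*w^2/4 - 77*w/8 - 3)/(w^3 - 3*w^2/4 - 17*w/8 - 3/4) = (w - 8)/(w - 2)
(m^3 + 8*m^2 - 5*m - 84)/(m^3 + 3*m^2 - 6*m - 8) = (m^2 + 4*m - 21)/(m^2 - m - 2)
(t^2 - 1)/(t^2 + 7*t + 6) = (t - 1)/(t + 6)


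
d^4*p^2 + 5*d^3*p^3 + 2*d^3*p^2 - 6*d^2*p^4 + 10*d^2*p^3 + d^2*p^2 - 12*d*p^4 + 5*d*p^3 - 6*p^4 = (d - p)*(d + 6*p)*(d*p + p)^2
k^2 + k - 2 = (k - 1)*(k + 2)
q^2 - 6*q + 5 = (q - 5)*(q - 1)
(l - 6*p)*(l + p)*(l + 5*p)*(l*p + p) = l^4*p + l^3*p - 31*l^2*p^3 - 30*l*p^4 - 31*l*p^3 - 30*p^4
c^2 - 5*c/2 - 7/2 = (c - 7/2)*(c + 1)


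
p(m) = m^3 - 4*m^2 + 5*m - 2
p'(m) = 3*m^2 - 8*m + 5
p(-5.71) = -347.14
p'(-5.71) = 148.49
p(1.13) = -0.01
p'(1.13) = -0.21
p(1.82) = -0.12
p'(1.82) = 0.38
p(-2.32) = -47.62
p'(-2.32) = 39.71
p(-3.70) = -125.91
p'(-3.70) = 75.67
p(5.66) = 79.48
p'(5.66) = 55.83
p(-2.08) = -38.70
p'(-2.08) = 34.62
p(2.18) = 0.25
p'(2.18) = 1.82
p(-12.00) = -2366.00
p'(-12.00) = 533.00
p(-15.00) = -4352.00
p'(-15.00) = 800.00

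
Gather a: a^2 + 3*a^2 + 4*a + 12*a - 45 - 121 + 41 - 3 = 4*a^2 + 16*a - 128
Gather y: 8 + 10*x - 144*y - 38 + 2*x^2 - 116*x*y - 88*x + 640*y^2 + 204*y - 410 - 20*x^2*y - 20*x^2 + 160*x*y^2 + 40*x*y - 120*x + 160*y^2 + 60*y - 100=-18*x^2 - 198*x + y^2*(160*x + 800) + y*(-20*x^2 - 76*x + 120) - 540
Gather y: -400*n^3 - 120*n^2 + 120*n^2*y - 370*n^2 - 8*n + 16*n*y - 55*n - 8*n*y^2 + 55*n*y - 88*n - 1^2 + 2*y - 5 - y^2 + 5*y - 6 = -400*n^3 - 490*n^2 - 151*n + y^2*(-8*n - 1) + y*(120*n^2 + 71*n + 7) - 12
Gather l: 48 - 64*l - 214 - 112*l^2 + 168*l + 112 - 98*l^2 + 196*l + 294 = -210*l^2 + 300*l + 240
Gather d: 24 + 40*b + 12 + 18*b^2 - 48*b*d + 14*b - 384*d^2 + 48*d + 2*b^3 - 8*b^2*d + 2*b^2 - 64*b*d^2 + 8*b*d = 2*b^3 + 20*b^2 + 54*b + d^2*(-64*b - 384) + d*(-8*b^2 - 40*b + 48) + 36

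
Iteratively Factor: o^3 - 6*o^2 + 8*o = (o)*(o^2 - 6*o + 8) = o*(o - 4)*(o - 2)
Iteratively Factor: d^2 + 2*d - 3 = (d - 1)*(d + 3)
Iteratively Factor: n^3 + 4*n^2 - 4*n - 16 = (n + 2)*(n^2 + 2*n - 8) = (n - 2)*(n + 2)*(n + 4)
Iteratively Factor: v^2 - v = (v - 1)*(v)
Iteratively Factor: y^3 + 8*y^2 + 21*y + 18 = (y + 3)*(y^2 + 5*y + 6) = (y + 2)*(y + 3)*(y + 3)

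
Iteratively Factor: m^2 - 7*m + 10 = (m - 2)*(m - 5)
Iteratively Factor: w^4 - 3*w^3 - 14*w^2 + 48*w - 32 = (w - 1)*(w^3 - 2*w^2 - 16*w + 32) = (w - 2)*(w - 1)*(w^2 - 16) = (w - 4)*(w - 2)*(w - 1)*(w + 4)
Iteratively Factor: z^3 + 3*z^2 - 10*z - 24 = (z - 3)*(z^2 + 6*z + 8) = (z - 3)*(z + 4)*(z + 2)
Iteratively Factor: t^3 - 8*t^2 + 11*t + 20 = (t - 4)*(t^2 - 4*t - 5) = (t - 4)*(t + 1)*(t - 5)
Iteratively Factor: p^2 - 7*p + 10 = (p - 2)*(p - 5)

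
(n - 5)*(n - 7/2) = n^2 - 17*n/2 + 35/2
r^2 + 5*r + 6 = (r + 2)*(r + 3)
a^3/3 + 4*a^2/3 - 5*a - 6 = (a/3 + 1/3)*(a - 3)*(a + 6)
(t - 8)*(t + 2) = t^2 - 6*t - 16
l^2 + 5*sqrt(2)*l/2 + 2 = (l + sqrt(2)/2)*(l + 2*sqrt(2))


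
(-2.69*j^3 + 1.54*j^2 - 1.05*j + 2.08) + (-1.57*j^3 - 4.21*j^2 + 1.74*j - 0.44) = -4.26*j^3 - 2.67*j^2 + 0.69*j + 1.64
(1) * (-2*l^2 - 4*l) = -2*l^2 - 4*l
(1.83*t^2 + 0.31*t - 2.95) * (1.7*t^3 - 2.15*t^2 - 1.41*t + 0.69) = 3.111*t^5 - 3.4075*t^4 - 8.2618*t^3 + 7.1681*t^2 + 4.3734*t - 2.0355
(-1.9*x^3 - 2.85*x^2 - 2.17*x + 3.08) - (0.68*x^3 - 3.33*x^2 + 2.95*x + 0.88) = -2.58*x^3 + 0.48*x^2 - 5.12*x + 2.2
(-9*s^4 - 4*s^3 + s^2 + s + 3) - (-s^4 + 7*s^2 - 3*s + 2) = -8*s^4 - 4*s^3 - 6*s^2 + 4*s + 1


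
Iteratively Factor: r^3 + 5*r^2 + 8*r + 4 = (r + 1)*(r^2 + 4*r + 4) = (r + 1)*(r + 2)*(r + 2)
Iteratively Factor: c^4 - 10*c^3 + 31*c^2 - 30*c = (c - 3)*(c^3 - 7*c^2 + 10*c) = c*(c - 3)*(c^2 - 7*c + 10) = c*(c - 3)*(c - 2)*(c - 5)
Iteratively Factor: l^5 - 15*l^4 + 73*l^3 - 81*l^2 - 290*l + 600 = (l - 5)*(l^4 - 10*l^3 + 23*l^2 + 34*l - 120) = (l - 5)*(l - 4)*(l^3 - 6*l^2 - l + 30) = (l - 5)*(l - 4)*(l - 3)*(l^2 - 3*l - 10) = (l - 5)^2*(l - 4)*(l - 3)*(l + 2)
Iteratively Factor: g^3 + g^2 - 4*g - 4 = (g + 2)*(g^2 - g - 2) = (g + 1)*(g + 2)*(g - 2)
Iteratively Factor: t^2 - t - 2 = (t + 1)*(t - 2)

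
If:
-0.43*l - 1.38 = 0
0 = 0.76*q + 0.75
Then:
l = -3.21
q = -0.99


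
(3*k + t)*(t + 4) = 3*k*t + 12*k + t^2 + 4*t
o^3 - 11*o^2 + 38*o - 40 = (o - 5)*(o - 4)*(o - 2)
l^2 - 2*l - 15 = (l - 5)*(l + 3)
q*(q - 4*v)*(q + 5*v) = q^3 + q^2*v - 20*q*v^2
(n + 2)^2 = n^2 + 4*n + 4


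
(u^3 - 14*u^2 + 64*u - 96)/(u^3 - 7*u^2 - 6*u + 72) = (u - 4)/(u + 3)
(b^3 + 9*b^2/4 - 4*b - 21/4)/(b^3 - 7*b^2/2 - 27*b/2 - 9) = (4*b^2 + 5*b - 21)/(2*(2*b^2 - 9*b - 18))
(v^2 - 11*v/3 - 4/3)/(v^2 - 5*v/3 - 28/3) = (3*v + 1)/(3*v + 7)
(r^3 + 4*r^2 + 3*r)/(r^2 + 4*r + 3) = r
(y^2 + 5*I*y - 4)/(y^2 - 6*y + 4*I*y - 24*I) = (y + I)/(y - 6)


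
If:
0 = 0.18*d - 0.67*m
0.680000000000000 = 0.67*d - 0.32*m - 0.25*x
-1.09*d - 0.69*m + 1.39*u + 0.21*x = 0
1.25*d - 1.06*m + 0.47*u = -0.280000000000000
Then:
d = -0.38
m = -0.10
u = 0.19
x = -3.62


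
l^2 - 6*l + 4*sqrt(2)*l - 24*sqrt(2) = (l - 6)*(l + 4*sqrt(2))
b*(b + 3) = b^2 + 3*b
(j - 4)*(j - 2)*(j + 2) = j^3 - 4*j^2 - 4*j + 16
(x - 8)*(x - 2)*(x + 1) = x^3 - 9*x^2 + 6*x + 16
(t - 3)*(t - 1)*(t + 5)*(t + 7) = t^4 + 8*t^3 - 10*t^2 - 104*t + 105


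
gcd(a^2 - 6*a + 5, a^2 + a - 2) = a - 1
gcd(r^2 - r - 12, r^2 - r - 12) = r^2 - r - 12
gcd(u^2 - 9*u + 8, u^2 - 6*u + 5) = u - 1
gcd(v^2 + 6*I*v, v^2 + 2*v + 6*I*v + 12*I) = v + 6*I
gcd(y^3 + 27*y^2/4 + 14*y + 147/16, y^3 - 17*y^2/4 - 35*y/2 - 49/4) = y + 7/4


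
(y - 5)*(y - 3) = y^2 - 8*y + 15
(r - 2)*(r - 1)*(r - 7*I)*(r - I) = r^4 - 3*r^3 - 8*I*r^3 - 5*r^2 + 24*I*r^2 + 21*r - 16*I*r - 14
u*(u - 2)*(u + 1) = u^3 - u^2 - 2*u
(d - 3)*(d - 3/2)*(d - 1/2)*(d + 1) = d^4 - 4*d^3 + 7*d^2/4 + 9*d/2 - 9/4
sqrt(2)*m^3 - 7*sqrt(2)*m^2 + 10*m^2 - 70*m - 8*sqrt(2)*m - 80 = (m - 8)*(m + 5*sqrt(2))*(sqrt(2)*m + sqrt(2))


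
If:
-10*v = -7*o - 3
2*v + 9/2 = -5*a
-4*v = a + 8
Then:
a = -1/9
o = -409/126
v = -71/36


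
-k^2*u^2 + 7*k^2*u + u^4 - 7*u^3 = u*(-k + u)*(k + u)*(u - 7)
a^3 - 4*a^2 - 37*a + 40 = (a - 8)*(a - 1)*(a + 5)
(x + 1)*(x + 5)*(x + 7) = x^3 + 13*x^2 + 47*x + 35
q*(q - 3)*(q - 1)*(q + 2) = q^4 - 2*q^3 - 5*q^2 + 6*q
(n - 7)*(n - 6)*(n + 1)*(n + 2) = n^4 - 10*n^3 + 5*n^2 + 100*n + 84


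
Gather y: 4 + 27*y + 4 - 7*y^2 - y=-7*y^2 + 26*y + 8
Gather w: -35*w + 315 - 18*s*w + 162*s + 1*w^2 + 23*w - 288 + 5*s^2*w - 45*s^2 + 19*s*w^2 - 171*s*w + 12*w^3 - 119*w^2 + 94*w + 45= -45*s^2 + 162*s + 12*w^3 + w^2*(19*s - 118) + w*(5*s^2 - 189*s + 82) + 72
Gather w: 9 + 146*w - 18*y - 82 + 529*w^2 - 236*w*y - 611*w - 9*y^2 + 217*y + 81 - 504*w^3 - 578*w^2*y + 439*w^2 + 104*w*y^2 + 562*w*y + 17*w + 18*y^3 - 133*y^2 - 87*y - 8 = -504*w^3 + w^2*(968 - 578*y) + w*(104*y^2 + 326*y - 448) + 18*y^3 - 142*y^2 + 112*y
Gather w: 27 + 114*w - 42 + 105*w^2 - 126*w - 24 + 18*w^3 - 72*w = 18*w^3 + 105*w^2 - 84*w - 39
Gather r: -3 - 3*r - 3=-3*r - 6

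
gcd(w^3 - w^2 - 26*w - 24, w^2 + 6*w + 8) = w + 4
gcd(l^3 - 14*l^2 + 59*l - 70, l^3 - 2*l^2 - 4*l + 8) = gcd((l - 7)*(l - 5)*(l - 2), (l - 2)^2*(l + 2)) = l - 2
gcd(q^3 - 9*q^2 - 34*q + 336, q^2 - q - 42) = q^2 - q - 42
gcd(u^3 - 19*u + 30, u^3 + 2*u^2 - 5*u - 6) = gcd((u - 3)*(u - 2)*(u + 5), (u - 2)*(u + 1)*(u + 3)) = u - 2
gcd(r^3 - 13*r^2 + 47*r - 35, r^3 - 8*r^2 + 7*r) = r^2 - 8*r + 7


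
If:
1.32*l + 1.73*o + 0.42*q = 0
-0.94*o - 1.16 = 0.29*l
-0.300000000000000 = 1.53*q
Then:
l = 2.82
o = -2.10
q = -0.20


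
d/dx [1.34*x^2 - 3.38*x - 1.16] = 2.68*x - 3.38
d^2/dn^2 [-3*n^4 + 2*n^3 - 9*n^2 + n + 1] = -36*n^2 + 12*n - 18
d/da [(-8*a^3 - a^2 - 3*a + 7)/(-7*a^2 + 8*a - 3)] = (56*a^4 - 128*a^3 + 43*a^2 + 104*a - 47)/(49*a^4 - 112*a^3 + 106*a^2 - 48*a + 9)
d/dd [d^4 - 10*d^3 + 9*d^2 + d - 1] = 4*d^3 - 30*d^2 + 18*d + 1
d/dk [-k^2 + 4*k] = 4 - 2*k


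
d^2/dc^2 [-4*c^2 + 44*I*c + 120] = -8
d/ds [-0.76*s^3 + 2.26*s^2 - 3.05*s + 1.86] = -2.28*s^2 + 4.52*s - 3.05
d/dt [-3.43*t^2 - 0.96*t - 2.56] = -6.86*t - 0.96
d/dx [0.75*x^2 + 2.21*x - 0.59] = 1.5*x + 2.21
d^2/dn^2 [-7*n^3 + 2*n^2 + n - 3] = 4 - 42*n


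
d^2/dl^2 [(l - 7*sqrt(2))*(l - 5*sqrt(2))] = 2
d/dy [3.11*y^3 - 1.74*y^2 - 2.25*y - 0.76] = 9.33*y^2 - 3.48*y - 2.25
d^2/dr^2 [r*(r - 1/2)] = 2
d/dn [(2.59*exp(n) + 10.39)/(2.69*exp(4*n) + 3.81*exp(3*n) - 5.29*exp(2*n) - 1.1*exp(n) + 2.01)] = (-20.9013*exp(4*n) - 131.5322*exp(3*n) - 105.0566*exp(2*n) + 109.9262*exp(n) + 16.6349)*exp(n)/(7.2361*exp(8*n) + 20.4978*exp(7*n) - 13.9441*exp(6*n) - 46.2278*exp(5*n) + 30.4159*exp(4*n) + 26.9542*exp(3*n) - 20.0558*exp(2*n) - 4.422*exp(n) + 4.0401)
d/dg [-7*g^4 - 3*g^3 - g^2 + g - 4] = -28*g^3 - 9*g^2 - 2*g + 1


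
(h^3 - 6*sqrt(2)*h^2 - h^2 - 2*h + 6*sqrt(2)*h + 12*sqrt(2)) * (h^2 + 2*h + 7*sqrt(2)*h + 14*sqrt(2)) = h^5 + h^4 + sqrt(2)*h^4 - 88*h^3 + sqrt(2)*h^3 - 88*h^2 - 4*sqrt(2)*h^2 - 4*sqrt(2)*h + 336*h + 336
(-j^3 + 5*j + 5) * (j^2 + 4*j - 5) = -j^5 - 4*j^4 + 10*j^3 + 25*j^2 - 5*j - 25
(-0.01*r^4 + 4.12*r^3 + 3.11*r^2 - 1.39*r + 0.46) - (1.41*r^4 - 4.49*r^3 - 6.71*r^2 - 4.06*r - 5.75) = -1.42*r^4 + 8.61*r^3 + 9.82*r^2 + 2.67*r + 6.21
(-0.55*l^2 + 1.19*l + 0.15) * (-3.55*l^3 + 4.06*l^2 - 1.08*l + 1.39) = 1.9525*l^5 - 6.4575*l^4 + 4.8929*l^3 - 1.4407*l^2 + 1.4921*l + 0.2085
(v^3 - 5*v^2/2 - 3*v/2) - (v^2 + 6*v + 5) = v^3 - 7*v^2/2 - 15*v/2 - 5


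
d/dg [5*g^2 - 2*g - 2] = 10*g - 2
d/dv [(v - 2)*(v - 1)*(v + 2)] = 3*v^2 - 2*v - 4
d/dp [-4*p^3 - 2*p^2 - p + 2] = -12*p^2 - 4*p - 1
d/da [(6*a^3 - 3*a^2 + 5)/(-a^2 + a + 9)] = (-6*a^4 + 12*a^3 + 159*a^2 - 44*a - 5)/(a^4 - 2*a^3 - 17*a^2 + 18*a + 81)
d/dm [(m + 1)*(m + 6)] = 2*m + 7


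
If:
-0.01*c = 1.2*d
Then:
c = -120.0*d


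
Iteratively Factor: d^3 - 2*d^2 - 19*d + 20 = (d + 4)*(d^2 - 6*d + 5) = (d - 5)*(d + 4)*(d - 1)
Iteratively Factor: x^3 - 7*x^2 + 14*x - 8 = (x - 1)*(x^2 - 6*x + 8) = (x - 2)*(x - 1)*(x - 4)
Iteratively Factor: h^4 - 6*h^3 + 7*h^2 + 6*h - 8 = (h - 1)*(h^3 - 5*h^2 + 2*h + 8) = (h - 4)*(h - 1)*(h^2 - h - 2) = (h - 4)*(h - 2)*(h - 1)*(h + 1)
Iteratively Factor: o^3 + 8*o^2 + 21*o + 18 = (o + 2)*(o^2 + 6*o + 9) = (o + 2)*(o + 3)*(o + 3)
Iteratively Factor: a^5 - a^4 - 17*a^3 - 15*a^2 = (a)*(a^4 - a^3 - 17*a^2 - 15*a) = a*(a + 3)*(a^3 - 4*a^2 - 5*a) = a*(a - 5)*(a + 3)*(a^2 + a) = a*(a - 5)*(a + 1)*(a + 3)*(a)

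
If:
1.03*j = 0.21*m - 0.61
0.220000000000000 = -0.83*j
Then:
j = -0.27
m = 1.60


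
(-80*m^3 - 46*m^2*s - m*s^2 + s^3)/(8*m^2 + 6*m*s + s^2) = (-40*m^2 - 3*m*s + s^2)/(4*m + s)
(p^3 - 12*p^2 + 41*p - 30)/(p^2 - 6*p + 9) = (p^3 - 12*p^2 + 41*p - 30)/(p^2 - 6*p + 9)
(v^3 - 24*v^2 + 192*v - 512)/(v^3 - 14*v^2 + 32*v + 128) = (v - 8)/(v + 2)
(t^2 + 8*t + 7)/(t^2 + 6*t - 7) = (t + 1)/(t - 1)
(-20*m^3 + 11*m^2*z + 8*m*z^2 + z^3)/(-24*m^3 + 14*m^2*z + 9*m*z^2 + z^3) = (5*m + z)/(6*m + z)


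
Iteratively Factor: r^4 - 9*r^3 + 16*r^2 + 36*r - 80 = (r - 4)*(r^3 - 5*r^2 - 4*r + 20) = (r - 5)*(r - 4)*(r^2 - 4) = (r - 5)*(r - 4)*(r + 2)*(r - 2)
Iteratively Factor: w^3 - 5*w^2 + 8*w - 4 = (w - 2)*(w^2 - 3*w + 2) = (w - 2)*(w - 1)*(w - 2)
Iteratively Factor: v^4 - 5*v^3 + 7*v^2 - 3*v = (v - 3)*(v^3 - 2*v^2 + v) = (v - 3)*(v - 1)*(v^2 - v) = (v - 3)*(v - 1)^2*(v)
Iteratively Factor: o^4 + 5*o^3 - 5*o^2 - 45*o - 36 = (o + 4)*(o^3 + o^2 - 9*o - 9) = (o + 3)*(o + 4)*(o^2 - 2*o - 3) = (o - 3)*(o + 3)*(o + 4)*(o + 1)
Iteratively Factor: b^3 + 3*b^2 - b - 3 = (b - 1)*(b^2 + 4*b + 3) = (b - 1)*(b + 3)*(b + 1)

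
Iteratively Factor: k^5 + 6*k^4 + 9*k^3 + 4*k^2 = (k + 1)*(k^4 + 5*k^3 + 4*k^2) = k*(k + 1)*(k^3 + 5*k^2 + 4*k) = k^2*(k + 1)*(k^2 + 5*k + 4) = k^2*(k + 1)*(k + 4)*(k + 1)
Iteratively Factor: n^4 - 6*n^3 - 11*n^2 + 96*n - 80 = (n - 1)*(n^3 - 5*n^2 - 16*n + 80) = (n - 5)*(n - 1)*(n^2 - 16) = (n - 5)*(n - 1)*(n + 4)*(n - 4)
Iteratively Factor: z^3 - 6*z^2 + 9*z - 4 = (z - 4)*(z^2 - 2*z + 1) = (z - 4)*(z - 1)*(z - 1)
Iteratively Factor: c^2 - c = (c)*(c - 1)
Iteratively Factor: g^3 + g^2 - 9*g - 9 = (g + 3)*(g^2 - 2*g - 3) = (g - 3)*(g + 3)*(g + 1)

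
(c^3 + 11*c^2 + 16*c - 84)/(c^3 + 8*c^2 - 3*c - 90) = (c^2 + 5*c - 14)/(c^2 + 2*c - 15)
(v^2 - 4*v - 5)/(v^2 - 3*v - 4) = (v - 5)/(v - 4)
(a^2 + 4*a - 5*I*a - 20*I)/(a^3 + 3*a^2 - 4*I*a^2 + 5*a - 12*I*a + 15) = (a + 4)/(a^2 + a*(3 + I) + 3*I)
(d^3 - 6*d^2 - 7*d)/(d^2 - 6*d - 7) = d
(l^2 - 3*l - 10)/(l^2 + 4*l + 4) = (l - 5)/(l + 2)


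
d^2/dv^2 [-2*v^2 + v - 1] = -4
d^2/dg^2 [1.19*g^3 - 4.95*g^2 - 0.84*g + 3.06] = 7.14*g - 9.9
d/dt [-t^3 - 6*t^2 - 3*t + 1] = -3*t^2 - 12*t - 3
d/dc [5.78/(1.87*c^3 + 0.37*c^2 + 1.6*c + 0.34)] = (-32.4258*c^2 - 4.2772*c - 9.248)/(1.87*c^3 + 0.37*c^2 + 1.6*c + 0.34)^2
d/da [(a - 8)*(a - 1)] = 2*a - 9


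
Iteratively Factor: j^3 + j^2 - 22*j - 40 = (j - 5)*(j^2 + 6*j + 8) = (j - 5)*(j + 2)*(j + 4)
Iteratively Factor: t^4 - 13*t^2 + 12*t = (t + 4)*(t^3 - 4*t^2 + 3*t) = (t - 3)*(t + 4)*(t^2 - t) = (t - 3)*(t - 1)*(t + 4)*(t)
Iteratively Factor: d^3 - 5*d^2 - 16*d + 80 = (d + 4)*(d^2 - 9*d + 20) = (d - 5)*(d + 4)*(d - 4)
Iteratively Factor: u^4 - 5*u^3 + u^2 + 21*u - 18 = (u + 2)*(u^3 - 7*u^2 + 15*u - 9) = (u - 3)*(u + 2)*(u^2 - 4*u + 3) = (u - 3)*(u - 1)*(u + 2)*(u - 3)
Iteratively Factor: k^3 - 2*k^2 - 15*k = (k + 3)*(k^2 - 5*k) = (k - 5)*(k + 3)*(k)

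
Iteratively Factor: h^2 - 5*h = (h)*(h - 5)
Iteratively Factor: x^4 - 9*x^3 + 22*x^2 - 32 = (x - 2)*(x^3 - 7*x^2 + 8*x + 16) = (x - 2)*(x + 1)*(x^2 - 8*x + 16) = (x - 4)*(x - 2)*(x + 1)*(x - 4)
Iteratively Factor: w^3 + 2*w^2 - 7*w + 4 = (w - 1)*(w^2 + 3*w - 4) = (w - 1)^2*(w + 4)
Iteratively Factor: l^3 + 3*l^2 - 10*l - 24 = (l - 3)*(l^2 + 6*l + 8) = (l - 3)*(l + 4)*(l + 2)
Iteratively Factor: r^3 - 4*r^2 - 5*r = (r - 5)*(r^2 + r) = (r - 5)*(r + 1)*(r)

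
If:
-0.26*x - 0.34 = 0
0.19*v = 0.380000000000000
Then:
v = 2.00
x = -1.31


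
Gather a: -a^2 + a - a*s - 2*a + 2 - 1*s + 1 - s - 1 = -a^2 + a*(-s - 1) - 2*s + 2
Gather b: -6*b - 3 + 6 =3 - 6*b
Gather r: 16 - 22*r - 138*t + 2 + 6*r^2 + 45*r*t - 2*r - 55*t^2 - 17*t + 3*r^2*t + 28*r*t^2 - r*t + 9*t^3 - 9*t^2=r^2*(3*t + 6) + r*(28*t^2 + 44*t - 24) + 9*t^3 - 64*t^2 - 155*t + 18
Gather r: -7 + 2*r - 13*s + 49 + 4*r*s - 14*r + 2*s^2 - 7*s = r*(4*s - 12) + 2*s^2 - 20*s + 42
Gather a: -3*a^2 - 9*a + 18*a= -3*a^2 + 9*a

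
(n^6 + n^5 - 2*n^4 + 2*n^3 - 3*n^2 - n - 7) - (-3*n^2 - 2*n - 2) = n^6 + n^5 - 2*n^4 + 2*n^3 + n - 5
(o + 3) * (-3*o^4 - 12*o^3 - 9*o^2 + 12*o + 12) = -3*o^5 - 21*o^4 - 45*o^3 - 15*o^2 + 48*o + 36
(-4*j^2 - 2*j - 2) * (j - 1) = -4*j^3 + 2*j^2 + 2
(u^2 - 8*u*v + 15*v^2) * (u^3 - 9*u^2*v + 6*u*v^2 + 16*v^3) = u^5 - 17*u^4*v + 93*u^3*v^2 - 167*u^2*v^3 - 38*u*v^4 + 240*v^5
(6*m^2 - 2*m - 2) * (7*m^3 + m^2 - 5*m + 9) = 42*m^5 - 8*m^4 - 46*m^3 + 62*m^2 - 8*m - 18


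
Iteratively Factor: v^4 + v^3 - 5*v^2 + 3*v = (v - 1)*(v^3 + 2*v^2 - 3*v) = (v - 1)^2*(v^2 + 3*v) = (v - 1)^2*(v + 3)*(v)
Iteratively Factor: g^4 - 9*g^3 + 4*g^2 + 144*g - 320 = (g - 5)*(g^3 - 4*g^2 - 16*g + 64) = (g - 5)*(g - 4)*(g^2 - 16) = (g - 5)*(g - 4)^2*(g + 4)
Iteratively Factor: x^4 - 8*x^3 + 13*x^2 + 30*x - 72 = (x - 3)*(x^3 - 5*x^2 - 2*x + 24) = (x - 3)^2*(x^2 - 2*x - 8) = (x - 3)^2*(x + 2)*(x - 4)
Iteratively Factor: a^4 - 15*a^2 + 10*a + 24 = (a + 4)*(a^3 - 4*a^2 + a + 6) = (a + 1)*(a + 4)*(a^2 - 5*a + 6) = (a - 3)*(a + 1)*(a + 4)*(a - 2)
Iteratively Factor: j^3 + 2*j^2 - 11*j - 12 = (j + 1)*(j^2 + j - 12) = (j + 1)*(j + 4)*(j - 3)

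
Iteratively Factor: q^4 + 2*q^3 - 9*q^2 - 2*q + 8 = (q - 2)*(q^3 + 4*q^2 - q - 4) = (q - 2)*(q + 4)*(q^2 - 1) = (q - 2)*(q - 1)*(q + 4)*(q + 1)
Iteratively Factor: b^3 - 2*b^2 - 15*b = (b)*(b^2 - 2*b - 15) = b*(b - 5)*(b + 3)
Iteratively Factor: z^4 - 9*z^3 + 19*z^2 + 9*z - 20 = (z - 5)*(z^3 - 4*z^2 - z + 4) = (z - 5)*(z - 1)*(z^2 - 3*z - 4) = (z - 5)*(z - 1)*(z + 1)*(z - 4)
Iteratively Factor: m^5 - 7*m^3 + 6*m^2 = (m)*(m^4 - 7*m^2 + 6*m) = m^2*(m^3 - 7*m + 6) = m^2*(m + 3)*(m^2 - 3*m + 2) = m^2*(m - 2)*(m + 3)*(m - 1)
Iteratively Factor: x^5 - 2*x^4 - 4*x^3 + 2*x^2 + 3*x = (x)*(x^4 - 2*x^3 - 4*x^2 + 2*x + 3) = x*(x - 1)*(x^3 - x^2 - 5*x - 3) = x*(x - 3)*(x - 1)*(x^2 + 2*x + 1) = x*(x - 3)*(x - 1)*(x + 1)*(x + 1)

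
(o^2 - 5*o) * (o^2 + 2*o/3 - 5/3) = o^4 - 13*o^3/3 - 5*o^2 + 25*o/3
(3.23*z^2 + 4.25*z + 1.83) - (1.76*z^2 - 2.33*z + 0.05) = 1.47*z^2 + 6.58*z + 1.78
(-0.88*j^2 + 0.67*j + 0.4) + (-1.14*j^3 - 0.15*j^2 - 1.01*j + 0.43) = -1.14*j^3 - 1.03*j^2 - 0.34*j + 0.83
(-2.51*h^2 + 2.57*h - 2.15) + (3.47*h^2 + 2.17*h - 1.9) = 0.96*h^2 + 4.74*h - 4.05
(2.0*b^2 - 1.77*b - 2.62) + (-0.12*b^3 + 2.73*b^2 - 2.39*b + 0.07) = -0.12*b^3 + 4.73*b^2 - 4.16*b - 2.55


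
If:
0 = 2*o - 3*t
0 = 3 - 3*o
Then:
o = 1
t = 2/3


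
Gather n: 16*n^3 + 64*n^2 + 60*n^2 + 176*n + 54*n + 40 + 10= 16*n^3 + 124*n^2 + 230*n + 50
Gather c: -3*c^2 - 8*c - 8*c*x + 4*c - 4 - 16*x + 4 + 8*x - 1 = -3*c^2 + c*(-8*x - 4) - 8*x - 1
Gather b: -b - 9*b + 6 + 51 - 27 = 30 - 10*b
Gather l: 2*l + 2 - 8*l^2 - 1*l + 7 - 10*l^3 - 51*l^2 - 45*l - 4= -10*l^3 - 59*l^2 - 44*l + 5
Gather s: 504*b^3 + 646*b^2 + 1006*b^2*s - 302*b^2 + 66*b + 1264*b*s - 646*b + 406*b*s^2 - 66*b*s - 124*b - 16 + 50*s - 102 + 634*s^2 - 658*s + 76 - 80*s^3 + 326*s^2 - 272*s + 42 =504*b^3 + 344*b^2 - 704*b - 80*s^3 + s^2*(406*b + 960) + s*(1006*b^2 + 1198*b - 880)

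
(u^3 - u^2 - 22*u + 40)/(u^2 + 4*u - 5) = (u^2 - 6*u + 8)/(u - 1)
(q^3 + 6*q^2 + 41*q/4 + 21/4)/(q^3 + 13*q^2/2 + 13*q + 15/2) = (4*q^2 + 20*q + 21)/(2*(2*q^2 + 11*q + 15))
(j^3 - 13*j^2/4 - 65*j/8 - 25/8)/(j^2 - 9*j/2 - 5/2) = j + 5/4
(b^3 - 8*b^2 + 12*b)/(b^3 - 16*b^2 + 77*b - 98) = b*(b - 6)/(b^2 - 14*b + 49)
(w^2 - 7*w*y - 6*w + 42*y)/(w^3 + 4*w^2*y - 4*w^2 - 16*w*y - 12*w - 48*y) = (w - 7*y)/(w^2 + 4*w*y + 2*w + 8*y)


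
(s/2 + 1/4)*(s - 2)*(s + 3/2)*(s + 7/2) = s^4/2 + 7*s^3/4 - 13*s^2/8 - 103*s/16 - 21/8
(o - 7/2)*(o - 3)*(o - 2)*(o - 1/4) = o^4 - 35*o^3/4 + 205*o^2/8 - 215*o/8 + 21/4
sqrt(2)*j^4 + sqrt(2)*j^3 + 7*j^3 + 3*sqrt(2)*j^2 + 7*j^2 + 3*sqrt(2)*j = j*(j + 1)*(j + 3*sqrt(2))*(sqrt(2)*j + 1)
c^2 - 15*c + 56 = (c - 8)*(c - 7)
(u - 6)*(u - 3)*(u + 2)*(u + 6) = u^4 - u^3 - 42*u^2 + 36*u + 216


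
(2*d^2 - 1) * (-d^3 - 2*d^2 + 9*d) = -2*d^5 - 4*d^4 + 19*d^3 + 2*d^2 - 9*d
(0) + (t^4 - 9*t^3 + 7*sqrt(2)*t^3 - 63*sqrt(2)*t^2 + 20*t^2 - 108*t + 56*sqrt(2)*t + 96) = t^4 - 9*t^3 + 7*sqrt(2)*t^3 - 63*sqrt(2)*t^2 + 20*t^2 - 108*t + 56*sqrt(2)*t + 96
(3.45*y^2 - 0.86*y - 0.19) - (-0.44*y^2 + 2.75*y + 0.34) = 3.89*y^2 - 3.61*y - 0.53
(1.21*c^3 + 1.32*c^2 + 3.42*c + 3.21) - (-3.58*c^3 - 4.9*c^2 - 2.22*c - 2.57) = 4.79*c^3 + 6.22*c^2 + 5.64*c + 5.78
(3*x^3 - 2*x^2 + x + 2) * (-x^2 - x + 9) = -3*x^5 - x^4 + 28*x^3 - 21*x^2 + 7*x + 18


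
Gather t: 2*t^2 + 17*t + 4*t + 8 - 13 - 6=2*t^2 + 21*t - 11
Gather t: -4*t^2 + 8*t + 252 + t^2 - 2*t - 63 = -3*t^2 + 6*t + 189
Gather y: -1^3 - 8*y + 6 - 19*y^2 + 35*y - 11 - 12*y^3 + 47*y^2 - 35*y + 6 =-12*y^3 + 28*y^2 - 8*y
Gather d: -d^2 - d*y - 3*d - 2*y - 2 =-d^2 + d*(-y - 3) - 2*y - 2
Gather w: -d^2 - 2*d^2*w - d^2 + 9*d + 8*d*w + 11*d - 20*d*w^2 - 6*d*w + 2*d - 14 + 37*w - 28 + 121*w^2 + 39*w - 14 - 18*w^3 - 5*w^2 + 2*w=-2*d^2 + 22*d - 18*w^3 + w^2*(116 - 20*d) + w*(-2*d^2 + 2*d + 78) - 56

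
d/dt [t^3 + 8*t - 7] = 3*t^2 + 8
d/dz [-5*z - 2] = -5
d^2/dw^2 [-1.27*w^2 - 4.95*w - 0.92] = -2.54000000000000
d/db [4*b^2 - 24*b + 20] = 8*b - 24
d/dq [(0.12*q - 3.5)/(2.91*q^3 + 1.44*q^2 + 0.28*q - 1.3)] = (-0.6984*q^3 + 30.3822*q^2 + 10.08*q + 0.824)/(8.4681*q^6 + 8.3808*q^5 + 3.7032*q^4 - 6.7596*q^3 - 3.6656*q^2 - 0.728*q + 1.69)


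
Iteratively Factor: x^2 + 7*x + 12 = (x + 4)*(x + 3)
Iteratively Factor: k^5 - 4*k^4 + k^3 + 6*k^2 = (k + 1)*(k^4 - 5*k^3 + 6*k^2) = (k - 3)*(k + 1)*(k^3 - 2*k^2) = k*(k - 3)*(k + 1)*(k^2 - 2*k) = k*(k - 3)*(k - 2)*(k + 1)*(k)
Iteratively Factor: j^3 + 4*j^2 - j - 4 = (j + 4)*(j^2 - 1) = (j + 1)*(j + 4)*(j - 1)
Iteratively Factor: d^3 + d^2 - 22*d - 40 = (d + 2)*(d^2 - d - 20) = (d + 2)*(d + 4)*(d - 5)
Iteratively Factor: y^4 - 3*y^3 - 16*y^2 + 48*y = (y + 4)*(y^3 - 7*y^2 + 12*y) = (y - 4)*(y + 4)*(y^2 - 3*y) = y*(y - 4)*(y + 4)*(y - 3)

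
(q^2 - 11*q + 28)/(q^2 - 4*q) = (q - 7)/q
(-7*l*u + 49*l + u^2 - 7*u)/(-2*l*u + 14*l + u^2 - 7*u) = (-7*l + u)/(-2*l + u)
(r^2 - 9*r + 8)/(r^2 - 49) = (r^2 - 9*r + 8)/(r^2 - 49)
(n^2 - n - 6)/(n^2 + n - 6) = (n^2 - n - 6)/(n^2 + n - 6)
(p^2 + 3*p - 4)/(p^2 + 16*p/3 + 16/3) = 3*(p - 1)/(3*p + 4)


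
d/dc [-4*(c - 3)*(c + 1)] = 8 - 8*c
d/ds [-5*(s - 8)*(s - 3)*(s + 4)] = -15*s^2 + 70*s + 100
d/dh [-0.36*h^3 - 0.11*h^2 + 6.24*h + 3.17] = -1.08*h^2 - 0.22*h + 6.24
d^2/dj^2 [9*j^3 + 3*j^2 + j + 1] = 54*j + 6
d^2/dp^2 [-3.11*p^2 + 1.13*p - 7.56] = -6.22000000000000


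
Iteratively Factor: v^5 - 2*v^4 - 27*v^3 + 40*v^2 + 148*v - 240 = (v - 5)*(v^4 + 3*v^3 - 12*v^2 - 20*v + 48) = (v - 5)*(v - 2)*(v^3 + 5*v^2 - 2*v - 24) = (v - 5)*(v - 2)*(v + 4)*(v^2 + v - 6) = (v - 5)*(v - 2)^2*(v + 4)*(v + 3)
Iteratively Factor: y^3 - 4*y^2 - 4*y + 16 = (y - 2)*(y^2 - 2*y - 8) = (y - 2)*(y + 2)*(y - 4)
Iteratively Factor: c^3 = (c)*(c^2) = c^2*(c)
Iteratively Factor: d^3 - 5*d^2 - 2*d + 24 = (d + 2)*(d^2 - 7*d + 12) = (d - 4)*(d + 2)*(d - 3)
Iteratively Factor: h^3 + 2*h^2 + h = (h)*(h^2 + 2*h + 1) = h*(h + 1)*(h + 1)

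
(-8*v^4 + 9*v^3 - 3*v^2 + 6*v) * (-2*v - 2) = 16*v^5 - 2*v^4 - 12*v^3 - 6*v^2 - 12*v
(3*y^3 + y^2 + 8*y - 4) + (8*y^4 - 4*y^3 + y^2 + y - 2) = 8*y^4 - y^3 + 2*y^2 + 9*y - 6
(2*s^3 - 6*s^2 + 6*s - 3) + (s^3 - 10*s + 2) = 3*s^3 - 6*s^2 - 4*s - 1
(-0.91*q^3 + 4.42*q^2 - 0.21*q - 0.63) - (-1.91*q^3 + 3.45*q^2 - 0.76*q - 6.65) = 1.0*q^3 + 0.97*q^2 + 0.55*q + 6.02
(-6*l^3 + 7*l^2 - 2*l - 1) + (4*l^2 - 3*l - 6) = -6*l^3 + 11*l^2 - 5*l - 7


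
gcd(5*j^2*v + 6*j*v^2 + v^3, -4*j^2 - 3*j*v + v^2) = j + v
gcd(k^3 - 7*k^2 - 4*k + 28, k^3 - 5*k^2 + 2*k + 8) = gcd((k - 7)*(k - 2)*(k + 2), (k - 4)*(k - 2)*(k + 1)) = k - 2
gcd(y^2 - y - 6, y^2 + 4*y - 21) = y - 3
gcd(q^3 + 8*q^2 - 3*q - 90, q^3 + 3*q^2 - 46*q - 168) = q + 6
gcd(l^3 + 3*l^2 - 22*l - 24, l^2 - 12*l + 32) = l - 4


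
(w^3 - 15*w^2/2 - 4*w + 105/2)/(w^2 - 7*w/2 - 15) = (w^2 - 10*w + 21)/(w - 6)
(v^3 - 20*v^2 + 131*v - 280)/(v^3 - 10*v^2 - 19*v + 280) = (v - 5)/(v + 5)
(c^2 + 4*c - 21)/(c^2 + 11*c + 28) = (c - 3)/(c + 4)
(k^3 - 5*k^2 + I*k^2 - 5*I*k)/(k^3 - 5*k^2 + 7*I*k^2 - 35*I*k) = (k + I)/(k + 7*I)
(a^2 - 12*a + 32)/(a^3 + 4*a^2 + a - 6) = (a^2 - 12*a + 32)/(a^3 + 4*a^2 + a - 6)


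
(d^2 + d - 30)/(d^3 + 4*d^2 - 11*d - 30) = (d^2 + d - 30)/(d^3 + 4*d^2 - 11*d - 30)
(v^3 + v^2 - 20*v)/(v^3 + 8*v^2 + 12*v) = (v^2 + v - 20)/(v^2 + 8*v + 12)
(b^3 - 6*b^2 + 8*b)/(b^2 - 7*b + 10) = b*(b - 4)/(b - 5)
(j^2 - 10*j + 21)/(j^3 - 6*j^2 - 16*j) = (-j^2 + 10*j - 21)/(j*(-j^2 + 6*j + 16))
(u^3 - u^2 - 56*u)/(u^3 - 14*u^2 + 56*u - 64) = u*(u + 7)/(u^2 - 6*u + 8)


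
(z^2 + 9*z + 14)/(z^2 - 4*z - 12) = (z + 7)/(z - 6)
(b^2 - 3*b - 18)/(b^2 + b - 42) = (b + 3)/(b + 7)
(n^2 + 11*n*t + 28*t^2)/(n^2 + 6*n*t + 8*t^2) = (n + 7*t)/(n + 2*t)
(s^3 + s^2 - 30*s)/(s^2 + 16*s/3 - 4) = 3*s*(s - 5)/(3*s - 2)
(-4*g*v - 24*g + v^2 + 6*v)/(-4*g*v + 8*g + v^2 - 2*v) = (v + 6)/(v - 2)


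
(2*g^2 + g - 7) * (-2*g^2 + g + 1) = -4*g^4 + 17*g^2 - 6*g - 7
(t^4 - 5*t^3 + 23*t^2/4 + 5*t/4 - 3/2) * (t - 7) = t^5 - 12*t^4 + 163*t^3/4 - 39*t^2 - 41*t/4 + 21/2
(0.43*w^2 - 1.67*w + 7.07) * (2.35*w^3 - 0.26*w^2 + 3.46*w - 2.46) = 1.0105*w^5 - 4.0363*w^4 + 18.5365*w^3 - 8.6742*w^2 + 28.5704*w - 17.3922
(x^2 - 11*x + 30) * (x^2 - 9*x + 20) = x^4 - 20*x^3 + 149*x^2 - 490*x + 600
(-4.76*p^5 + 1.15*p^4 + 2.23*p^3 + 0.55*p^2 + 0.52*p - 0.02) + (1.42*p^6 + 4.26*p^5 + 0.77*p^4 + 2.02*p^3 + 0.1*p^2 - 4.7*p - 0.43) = 1.42*p^6 - 0.5*p^5 + 1.92*p^4 + 4.25*p^3 + 0.65*p^2 - 4.18*p - 0.45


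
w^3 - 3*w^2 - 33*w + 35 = (w - 7)*(w - 1)*(w + 5)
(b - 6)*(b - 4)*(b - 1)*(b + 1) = b^4 - 10*b^3 + 23*b^2 + 10*b - 24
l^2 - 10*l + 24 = (l - 6)*(l - 4)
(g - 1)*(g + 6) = g^2 + 5*g - 6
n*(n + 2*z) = n^2 + 2*n*z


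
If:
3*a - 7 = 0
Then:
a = 7/3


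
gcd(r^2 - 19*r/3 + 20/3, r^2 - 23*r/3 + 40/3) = r - 5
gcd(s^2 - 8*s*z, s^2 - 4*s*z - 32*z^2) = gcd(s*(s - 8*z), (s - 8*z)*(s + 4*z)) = -s + 8*z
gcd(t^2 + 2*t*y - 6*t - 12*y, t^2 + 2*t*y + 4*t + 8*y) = t + 2*y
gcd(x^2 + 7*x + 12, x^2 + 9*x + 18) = x + 3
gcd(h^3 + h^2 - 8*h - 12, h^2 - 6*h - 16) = h + 2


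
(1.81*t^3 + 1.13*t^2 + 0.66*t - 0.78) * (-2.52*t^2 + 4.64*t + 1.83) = -4.5612*t^5 + 5.5508*t^4 + 6.8923*t^3 + 7.0959*t^2 - 2.4114*t - 1.4274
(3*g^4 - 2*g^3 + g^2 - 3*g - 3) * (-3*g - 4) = -9*g^5 - 6*g^4 + 5*g^3 + 5*g^2 + 21*g + 12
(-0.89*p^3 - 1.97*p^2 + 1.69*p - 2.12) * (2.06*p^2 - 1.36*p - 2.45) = -1.8334*p^5 - 2.8478*p^4 + 8.3411*p^3 - 1.8391*p^2 - 1.2573*p + 5.194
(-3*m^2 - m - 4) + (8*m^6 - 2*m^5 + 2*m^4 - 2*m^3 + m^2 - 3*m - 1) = 8*m^6 - 2*m^5 + 2*m^4 - 2*m^3 - 2*m^2 - 4*m - 5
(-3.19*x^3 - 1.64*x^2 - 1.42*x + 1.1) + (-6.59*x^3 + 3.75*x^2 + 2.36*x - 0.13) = -9.78*x^3 + 2.11*x^2 + 0.94*x + 0.97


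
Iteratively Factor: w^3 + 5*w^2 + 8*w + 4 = (w + 1)*(w^2 + 4*w + 4) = (w + 1)*(w + 2)*(w + 2)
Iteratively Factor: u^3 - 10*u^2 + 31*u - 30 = (u - 5)*(u^2 - 5*u + 6) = (u - 5)*(u - 3)*(u - 2)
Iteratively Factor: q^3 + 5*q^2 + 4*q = (q + 4)*(q^2 + q) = (q + 1)*(q + 4)*(q)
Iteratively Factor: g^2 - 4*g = (g)*(g - 4)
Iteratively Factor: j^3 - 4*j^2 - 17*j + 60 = (j - 5)*(j^2 + j - 12) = (j - 5)*(j - 3)*(j + 4)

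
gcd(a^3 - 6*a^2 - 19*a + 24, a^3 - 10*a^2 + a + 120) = a^2 - 5*a - 24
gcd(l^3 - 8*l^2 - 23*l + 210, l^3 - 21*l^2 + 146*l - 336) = l^2 - 13*l + 42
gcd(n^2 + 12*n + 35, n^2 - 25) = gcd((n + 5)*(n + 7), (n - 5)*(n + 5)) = n + 5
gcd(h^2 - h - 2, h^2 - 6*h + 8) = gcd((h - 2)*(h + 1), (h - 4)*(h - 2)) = h - 2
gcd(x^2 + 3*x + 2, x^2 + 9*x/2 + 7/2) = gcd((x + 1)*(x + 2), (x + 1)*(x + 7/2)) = x + 1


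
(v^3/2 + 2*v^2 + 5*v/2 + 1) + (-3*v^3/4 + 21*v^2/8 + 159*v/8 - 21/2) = -v^3/4 + 37*v^2/8 + 179*v/8 - 19/2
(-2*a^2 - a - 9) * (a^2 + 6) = -2*a^4 - a^3 - 21*a^2 - 6*a - 54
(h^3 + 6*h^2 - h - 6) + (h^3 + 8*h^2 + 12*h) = 2*h^3 + 14*h^2 + 11*h - 6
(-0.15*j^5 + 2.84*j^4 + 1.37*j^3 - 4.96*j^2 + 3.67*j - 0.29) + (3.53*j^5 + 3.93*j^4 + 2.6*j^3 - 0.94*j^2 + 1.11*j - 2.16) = 3.38*j^5 + 6.77*j^4 + 3.97*j^3 - 5.9*j^2 + 4.78*j - 2.45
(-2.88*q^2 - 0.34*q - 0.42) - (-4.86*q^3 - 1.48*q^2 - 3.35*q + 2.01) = 4.86*q^3 - 1.4*q^2 + 3.01*q - 2.43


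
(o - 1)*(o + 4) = o^2 + 3*o - 4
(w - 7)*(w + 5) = w^2 - 2*w - 35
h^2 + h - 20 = (h - 4)*(h + 5)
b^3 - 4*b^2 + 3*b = b*(b - 3)*(b - 1)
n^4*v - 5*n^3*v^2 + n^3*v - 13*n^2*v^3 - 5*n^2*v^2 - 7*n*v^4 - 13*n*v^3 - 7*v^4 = (n - 7*v)*(n + v)^2*(n*v + v)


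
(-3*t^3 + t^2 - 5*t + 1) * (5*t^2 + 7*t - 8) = -15*t^5 - 16*t^4 + 6*t^3 - 38*t^2 + 47*t - 8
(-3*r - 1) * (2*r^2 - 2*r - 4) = -6*r^3 + 4*r^2 + 14*r + 4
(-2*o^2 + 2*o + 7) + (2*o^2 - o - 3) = o + 4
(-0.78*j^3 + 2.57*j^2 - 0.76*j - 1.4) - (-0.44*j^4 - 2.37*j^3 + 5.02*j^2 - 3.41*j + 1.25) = 0.44*j^4 + 1.59*j^3 - 2.45*j^2 + 2.65*j - 2.65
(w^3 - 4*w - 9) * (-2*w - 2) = -2*w^4 - 2*w^3 + 8*w^2 + 26*w + 18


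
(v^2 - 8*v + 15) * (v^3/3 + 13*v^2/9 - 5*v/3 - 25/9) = v^5/3 - 11*v^4/9 - 74*v^3/9 + 290*v^2/9 - 25*v/9 - 125/3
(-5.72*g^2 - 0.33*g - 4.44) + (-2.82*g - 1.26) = -5.72*g^2 - 3.15*g - 5.7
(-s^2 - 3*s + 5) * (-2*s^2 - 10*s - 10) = 2*s^4 + 16*s^3 + 30*s^2 - 20*s - 50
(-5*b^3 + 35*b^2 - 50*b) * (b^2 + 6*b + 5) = -5*b^5 + 5*b^4 + 135*b^3 - 125*b^2 - 250*b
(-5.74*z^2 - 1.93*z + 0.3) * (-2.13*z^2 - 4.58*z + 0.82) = 12.2262*z^4 + 30.4001*z^3 + 3.4936*z^2 - 2.9566*z + 0.246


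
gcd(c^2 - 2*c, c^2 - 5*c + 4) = 1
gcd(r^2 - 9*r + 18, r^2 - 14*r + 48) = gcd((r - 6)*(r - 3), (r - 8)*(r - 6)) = r - 6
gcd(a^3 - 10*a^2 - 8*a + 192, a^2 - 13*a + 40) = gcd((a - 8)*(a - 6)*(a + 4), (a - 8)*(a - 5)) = a - 8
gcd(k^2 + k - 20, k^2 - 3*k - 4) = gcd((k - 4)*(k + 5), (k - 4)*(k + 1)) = k - 4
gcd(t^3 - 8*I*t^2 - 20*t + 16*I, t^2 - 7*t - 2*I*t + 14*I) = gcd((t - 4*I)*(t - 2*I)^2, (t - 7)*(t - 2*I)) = t - 2*I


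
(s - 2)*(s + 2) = s^2 - 4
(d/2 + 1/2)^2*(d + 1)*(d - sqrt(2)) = d^4/4 - sqrt(2)*d^3/4 + 3*d^3/4 - 3*sqrt(2)*d^2/4 + 3*d^2/4 - 3*sqrt(2)*d/4 + d/4 - sqrt(2)/4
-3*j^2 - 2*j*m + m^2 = (-3*j + m)*(j + m)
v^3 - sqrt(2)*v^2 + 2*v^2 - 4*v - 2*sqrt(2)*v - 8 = (v + 2)*(v - 2*sqrt(2))*(v + sqrt(2))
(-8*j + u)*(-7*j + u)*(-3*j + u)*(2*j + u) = -336*j^4 + 34*j^3*u + 65*j^2*u^2 - 16*j*u^3 + u^4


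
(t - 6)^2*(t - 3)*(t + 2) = t^4 - 13*t^3 + 42*t^2 + 36*t - 216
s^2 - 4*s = s*(s - 4)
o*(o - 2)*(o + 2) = o^3 - 4*o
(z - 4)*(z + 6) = z^2 + 2*z - 24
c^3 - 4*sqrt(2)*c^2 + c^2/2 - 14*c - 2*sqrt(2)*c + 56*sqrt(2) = (c - 7/2)*(c + 4)*(c - 4*sqrt(2))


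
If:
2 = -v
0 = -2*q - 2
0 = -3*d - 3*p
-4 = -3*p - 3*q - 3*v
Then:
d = -13/3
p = 13/3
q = -1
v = -2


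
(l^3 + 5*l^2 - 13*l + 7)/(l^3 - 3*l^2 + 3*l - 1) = (l + 7)/(l - 1)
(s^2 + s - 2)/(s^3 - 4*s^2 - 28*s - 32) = (s - 1)/(s^2 - 6*s - 16)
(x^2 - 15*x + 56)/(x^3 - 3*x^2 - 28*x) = (x - 8)/(x*(x + 4))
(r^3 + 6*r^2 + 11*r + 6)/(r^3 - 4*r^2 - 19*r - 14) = (r + 3)/(r - 7)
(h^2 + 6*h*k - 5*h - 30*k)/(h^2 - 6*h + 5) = (h + 6*k)/(h - 1)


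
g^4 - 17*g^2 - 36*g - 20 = (g - 5)*(g + 1)*(g + 2)^2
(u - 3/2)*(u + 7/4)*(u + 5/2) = u^3 + 11*u^2/4 - 2*u - 105/16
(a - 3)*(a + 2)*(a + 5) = a^3 + 4*a^2 - 11*a - 30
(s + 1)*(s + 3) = s^2 + 4*s + 3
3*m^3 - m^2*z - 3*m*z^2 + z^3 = (-3*m + z)*(-m + z)*(m + z)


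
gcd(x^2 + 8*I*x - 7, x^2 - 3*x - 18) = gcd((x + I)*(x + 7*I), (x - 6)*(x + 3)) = 1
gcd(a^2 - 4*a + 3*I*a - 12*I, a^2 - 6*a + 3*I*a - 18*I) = a + 3*I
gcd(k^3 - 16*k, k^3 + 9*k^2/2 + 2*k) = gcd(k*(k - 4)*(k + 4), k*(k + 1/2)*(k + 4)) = k^2 + 4*k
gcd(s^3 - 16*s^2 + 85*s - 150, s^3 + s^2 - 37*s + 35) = s - 5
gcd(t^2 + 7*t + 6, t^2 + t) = t + 1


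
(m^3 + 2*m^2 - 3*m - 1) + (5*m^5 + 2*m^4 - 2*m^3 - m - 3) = 5*m^5 + 2*m^4 - m^3 + 2*m^2 - 4*m - 4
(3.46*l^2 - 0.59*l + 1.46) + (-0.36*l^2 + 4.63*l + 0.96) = 3.1*l^2 + 4.04*l + 2.42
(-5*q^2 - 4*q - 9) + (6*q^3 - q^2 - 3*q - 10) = 6*q^3 - 6*q^2 - 7*q - 19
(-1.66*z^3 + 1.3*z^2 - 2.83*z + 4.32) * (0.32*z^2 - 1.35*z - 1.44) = -0.5312*z^5 + 2.657*z^4 - 0.270200000000001*z^3 + 3.3309*z^2 - 1.7568*z - 6.2208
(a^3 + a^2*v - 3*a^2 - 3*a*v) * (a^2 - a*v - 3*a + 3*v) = a^5 - 6*a^4 - a^3*v^2 + 9*a^3 + 6*a^2*v^2 - 9*a*v^2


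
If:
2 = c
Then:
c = 2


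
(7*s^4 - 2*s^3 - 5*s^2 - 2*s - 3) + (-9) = 7*s^4 - 2*s^3 - 5*s^2 - 2*s - 12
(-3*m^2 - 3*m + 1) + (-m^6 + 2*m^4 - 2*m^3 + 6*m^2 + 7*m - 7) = -m^6 + 2*m^4 - 2*m^3 + 3*m^2 + 4*m - 6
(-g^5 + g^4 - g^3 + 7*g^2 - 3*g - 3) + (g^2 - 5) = -g^5 + g^4 - g^3 + 8*g^2 - 3*g - 8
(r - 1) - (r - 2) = 1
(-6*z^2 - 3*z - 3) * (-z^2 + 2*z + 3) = 6*z^4 - 9*z^3 - 21*z^2 - 15*z - 9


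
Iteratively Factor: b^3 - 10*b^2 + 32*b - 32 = (b - 4)*(b^2 - 6*b + 8) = (b - 4)*(b - 2)*(b - 4)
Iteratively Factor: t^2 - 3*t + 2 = (t - 2)*(t - 1)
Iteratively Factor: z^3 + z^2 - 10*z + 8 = (z - 2)*(z^2 + 3*z - 4) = (z - 2)*(z - 1)*(z + 4)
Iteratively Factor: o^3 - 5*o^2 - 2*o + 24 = (o - 3)*(o^2 - 2*o - 8) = (o - 3)*(o + 2)*(o - 4)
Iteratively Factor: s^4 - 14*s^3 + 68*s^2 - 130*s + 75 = (s - 5)*(s^3 - 9*s^2 + 23*s - 15) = (s - 5)*(s - 3)*(s^2 - 6*s + 5) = (s - 5)*(s - 3)*(s - 1)*(s - 5)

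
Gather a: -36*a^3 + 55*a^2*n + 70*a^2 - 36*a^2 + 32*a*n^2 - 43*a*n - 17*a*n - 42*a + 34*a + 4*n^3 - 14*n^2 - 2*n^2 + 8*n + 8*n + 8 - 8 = -36*a^3 + a^2*(55*n + 34) + a*(32*n^2 - 60*n - 8) + 4*n^3 - 16*n^2 + 16*n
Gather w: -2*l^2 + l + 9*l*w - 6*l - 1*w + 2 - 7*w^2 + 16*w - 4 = -2*l^2 - 5*l - 7*w^2 + w*(9*l + 15) - 2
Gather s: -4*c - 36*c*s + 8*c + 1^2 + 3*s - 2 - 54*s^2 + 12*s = 4*c - 54*s^2 + s*(15 - 36*c) - 1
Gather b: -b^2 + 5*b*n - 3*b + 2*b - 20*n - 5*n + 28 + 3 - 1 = -b^2 + b*(5*n - 1) - 25*n + 30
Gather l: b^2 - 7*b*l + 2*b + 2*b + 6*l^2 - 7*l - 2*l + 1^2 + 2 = b^2 + 4*b + 6*l^2 + l*(-7*b - 9) + 3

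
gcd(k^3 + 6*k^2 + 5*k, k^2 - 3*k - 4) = k + 1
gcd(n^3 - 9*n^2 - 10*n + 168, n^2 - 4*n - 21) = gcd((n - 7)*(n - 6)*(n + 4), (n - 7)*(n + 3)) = n - 7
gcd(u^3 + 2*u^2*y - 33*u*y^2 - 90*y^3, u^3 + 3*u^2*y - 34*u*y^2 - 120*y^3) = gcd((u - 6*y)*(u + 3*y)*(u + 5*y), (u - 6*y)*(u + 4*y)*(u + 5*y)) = -u^2 + u*y + 30*y^2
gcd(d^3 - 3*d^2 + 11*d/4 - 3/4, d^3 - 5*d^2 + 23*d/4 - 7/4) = d^2 - 3*d/2 + 1/2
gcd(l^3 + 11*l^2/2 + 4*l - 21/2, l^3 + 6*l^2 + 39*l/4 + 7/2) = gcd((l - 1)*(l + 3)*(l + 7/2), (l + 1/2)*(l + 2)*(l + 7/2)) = l + 7/2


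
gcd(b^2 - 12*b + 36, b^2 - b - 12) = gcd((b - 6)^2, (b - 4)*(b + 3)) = 1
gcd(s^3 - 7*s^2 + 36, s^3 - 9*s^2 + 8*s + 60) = s^2 - 4*s - 12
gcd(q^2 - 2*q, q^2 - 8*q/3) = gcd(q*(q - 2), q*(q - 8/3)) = q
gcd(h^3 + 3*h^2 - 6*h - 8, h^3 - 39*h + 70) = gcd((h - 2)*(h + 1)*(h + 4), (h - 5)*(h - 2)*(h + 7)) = h - 2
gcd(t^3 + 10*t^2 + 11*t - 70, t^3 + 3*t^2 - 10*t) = t^2 + 3*t - 10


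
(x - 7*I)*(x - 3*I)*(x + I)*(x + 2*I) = x^4 - 7*I*x^3 + 7*x^2 - 43*I*x + 42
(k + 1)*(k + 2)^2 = k^3 + 5*k^2 + 8*k + 4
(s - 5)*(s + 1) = s^2 - 4*s - 5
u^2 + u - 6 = (u - 2)*(u + 3)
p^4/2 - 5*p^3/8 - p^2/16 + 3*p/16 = p*(p/2 + 1/4)*(p - 1)*(p - 3/4)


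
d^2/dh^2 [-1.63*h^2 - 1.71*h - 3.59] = -3.26000000000000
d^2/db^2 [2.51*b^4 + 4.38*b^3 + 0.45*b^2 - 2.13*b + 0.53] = 30.12*b^2 + 26.28*b + 0.9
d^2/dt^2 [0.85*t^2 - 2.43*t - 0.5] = 1.70000000000000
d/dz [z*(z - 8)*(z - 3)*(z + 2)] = 4*z^3 - 27*z^2 + 4*z + 48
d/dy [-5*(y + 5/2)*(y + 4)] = -10*y - 65/2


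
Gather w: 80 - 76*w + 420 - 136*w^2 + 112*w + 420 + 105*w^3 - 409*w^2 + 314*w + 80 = 105*w^3 - 545*w^2 + 350*w + 1000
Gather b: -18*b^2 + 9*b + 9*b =-18*b^2 + 18*b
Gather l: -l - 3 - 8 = -l - 11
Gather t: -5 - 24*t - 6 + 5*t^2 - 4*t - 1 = 5*t^2 - 28*t - 12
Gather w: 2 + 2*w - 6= 2*w - 4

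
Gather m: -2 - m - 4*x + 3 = -m - 4*x + 1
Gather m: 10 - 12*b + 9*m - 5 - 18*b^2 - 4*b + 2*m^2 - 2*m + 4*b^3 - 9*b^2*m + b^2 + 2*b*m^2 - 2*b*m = 4*b^3 - 17*b^2 - 16*b + m^2*(2*b + 2) + m*(-9*b^2 - 2*b + 7) + 5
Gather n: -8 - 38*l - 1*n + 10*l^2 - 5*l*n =10*l^2 - 38*l + n*(-5*l - 1) - 8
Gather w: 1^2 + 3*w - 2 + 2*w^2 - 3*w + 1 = 2*w^2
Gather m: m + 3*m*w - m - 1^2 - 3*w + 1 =3*m*w - 3*w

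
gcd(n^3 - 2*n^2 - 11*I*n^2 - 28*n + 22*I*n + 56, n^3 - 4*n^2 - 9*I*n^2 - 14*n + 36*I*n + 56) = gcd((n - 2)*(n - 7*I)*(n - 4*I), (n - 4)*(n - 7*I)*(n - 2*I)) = n - 7*I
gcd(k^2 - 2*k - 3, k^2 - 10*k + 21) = k - 3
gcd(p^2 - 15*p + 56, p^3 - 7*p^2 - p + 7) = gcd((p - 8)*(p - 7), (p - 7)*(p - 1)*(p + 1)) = p - 7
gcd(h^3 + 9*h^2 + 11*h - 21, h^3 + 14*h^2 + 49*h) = h + 7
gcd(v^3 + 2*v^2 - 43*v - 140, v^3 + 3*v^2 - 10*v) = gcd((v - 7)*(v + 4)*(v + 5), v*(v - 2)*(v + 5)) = v + 5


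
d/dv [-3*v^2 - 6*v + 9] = -6*v - 6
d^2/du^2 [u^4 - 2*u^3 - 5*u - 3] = 12*u*(u - 1)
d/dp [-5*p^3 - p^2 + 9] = p*(-15*p - 2)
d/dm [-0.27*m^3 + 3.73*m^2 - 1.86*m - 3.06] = -0.81*m^2 + 7.46*m - 1.86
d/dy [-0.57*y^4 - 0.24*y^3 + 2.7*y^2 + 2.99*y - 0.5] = -2.28*y^3 - 0.72*y^2 + 5.4*y + 2.99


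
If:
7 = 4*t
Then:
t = 7/4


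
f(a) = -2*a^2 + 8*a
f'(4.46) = -9.84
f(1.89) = 7.98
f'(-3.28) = 21.12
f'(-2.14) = 16.56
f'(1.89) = 0.44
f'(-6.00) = 32.00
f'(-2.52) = 18.08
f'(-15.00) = 68.00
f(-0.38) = -3.33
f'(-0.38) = 9.52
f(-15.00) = -570.00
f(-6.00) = -120.00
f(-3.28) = -47.76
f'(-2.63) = 18.52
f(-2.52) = -32.86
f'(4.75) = -11.00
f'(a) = 8 - 4*a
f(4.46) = -4.10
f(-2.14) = -26.28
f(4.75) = -7.12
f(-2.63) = -34.87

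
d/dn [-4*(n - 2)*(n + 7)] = -8*n - 20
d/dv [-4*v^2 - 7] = -8*v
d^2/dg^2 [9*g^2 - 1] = 18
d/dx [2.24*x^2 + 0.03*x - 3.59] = 4.48*x + 0.03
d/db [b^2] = 2*b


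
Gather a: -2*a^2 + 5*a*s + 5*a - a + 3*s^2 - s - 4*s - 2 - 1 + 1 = -2*a^2 + a*(5*s + 4) + 3*s^2 - 5*s - 2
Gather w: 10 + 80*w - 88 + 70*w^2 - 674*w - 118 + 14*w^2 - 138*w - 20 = 84*w^2 - 732*w - 216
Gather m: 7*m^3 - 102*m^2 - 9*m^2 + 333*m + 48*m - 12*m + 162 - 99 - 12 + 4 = 7*m^3 - 111*m^2 + 369*m + 55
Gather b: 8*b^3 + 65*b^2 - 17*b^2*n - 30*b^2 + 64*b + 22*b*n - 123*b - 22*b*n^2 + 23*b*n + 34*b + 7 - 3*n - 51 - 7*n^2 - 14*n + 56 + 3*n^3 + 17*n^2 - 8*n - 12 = 8*b^3 + b^2*(35 - 17*n) + b*(-22*n^2 + 45*n - 25) + 3*n^3 + 10*n^2 - 25*n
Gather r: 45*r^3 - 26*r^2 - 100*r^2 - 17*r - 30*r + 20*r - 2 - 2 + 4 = 45*r^3 - 126*r^2 - 27*r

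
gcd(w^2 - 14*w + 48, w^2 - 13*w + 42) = w - 6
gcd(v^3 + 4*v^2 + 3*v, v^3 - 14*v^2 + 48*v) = v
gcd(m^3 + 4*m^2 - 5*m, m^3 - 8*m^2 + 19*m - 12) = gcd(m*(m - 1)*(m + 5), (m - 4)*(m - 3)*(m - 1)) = m - 1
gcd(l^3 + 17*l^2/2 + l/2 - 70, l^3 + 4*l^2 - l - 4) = l + 4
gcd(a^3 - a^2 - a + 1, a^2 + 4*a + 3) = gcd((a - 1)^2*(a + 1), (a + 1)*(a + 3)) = a + 1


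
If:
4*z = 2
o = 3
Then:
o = 3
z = 1/2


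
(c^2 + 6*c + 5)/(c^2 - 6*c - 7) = (c + 5)/(c - 7)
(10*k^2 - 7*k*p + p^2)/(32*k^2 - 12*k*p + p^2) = (10*k^2 - 7*k*p + p^2)/(32*k^2 - 12*k*p + p^2)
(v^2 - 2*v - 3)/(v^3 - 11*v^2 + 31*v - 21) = (v + 1)/(v^2 - 8*v + 7)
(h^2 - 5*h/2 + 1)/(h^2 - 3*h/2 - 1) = (2*h - 1)/(2*h + 1)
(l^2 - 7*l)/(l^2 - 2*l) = (l - 7)/(l - 2)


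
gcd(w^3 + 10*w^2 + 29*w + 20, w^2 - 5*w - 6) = w + 1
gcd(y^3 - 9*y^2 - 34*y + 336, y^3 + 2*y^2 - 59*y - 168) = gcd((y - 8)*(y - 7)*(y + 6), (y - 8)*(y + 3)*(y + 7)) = y - 8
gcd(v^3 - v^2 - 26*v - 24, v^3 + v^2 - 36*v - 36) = v^2 - 5*v - 6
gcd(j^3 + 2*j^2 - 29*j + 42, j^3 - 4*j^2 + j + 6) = j^2 - 5*j + 6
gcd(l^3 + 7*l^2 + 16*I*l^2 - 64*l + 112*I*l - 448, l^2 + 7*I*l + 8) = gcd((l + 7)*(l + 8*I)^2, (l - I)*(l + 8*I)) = l + 8*I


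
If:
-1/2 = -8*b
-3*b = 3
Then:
No Solution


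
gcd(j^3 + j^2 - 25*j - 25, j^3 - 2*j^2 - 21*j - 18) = j + 1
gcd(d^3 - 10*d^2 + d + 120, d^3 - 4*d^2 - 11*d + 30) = d^2 - 2*d - 15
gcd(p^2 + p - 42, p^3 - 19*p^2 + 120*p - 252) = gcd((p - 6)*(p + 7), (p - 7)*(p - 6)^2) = p - 6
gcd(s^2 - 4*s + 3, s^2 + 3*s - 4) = s - 1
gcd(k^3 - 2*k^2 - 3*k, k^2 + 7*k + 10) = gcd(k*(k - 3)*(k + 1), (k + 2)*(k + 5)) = 1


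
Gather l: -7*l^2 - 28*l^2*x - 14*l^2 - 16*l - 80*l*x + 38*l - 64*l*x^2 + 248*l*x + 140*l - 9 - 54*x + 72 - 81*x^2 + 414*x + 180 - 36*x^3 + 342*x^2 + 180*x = l^2*(-28*x - 21) + l*(-64*x^2 + 168*x + 162) - 36*x^3 + 261*x^2 + 540*x + 243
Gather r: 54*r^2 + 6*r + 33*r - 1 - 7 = 54*r^2 + 39*r - 8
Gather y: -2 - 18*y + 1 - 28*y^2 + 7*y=-28*y^2 - 11*y - 1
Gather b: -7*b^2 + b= -7*b^2 + b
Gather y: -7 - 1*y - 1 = -y - 8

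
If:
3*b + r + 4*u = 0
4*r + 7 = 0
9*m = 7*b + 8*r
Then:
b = 7/12 - 4*u/3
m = -28*u/27 - 119/108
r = -7/4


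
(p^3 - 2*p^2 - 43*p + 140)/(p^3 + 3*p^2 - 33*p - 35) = (p - 4)/(p + 1)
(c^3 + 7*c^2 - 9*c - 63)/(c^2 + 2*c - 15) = (c^2 + 10*c + 21)/(c + 5)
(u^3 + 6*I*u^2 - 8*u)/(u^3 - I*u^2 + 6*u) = (u + 4*I)/(u - 3*I)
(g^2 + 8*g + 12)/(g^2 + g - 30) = (g + 2)/(g - 5)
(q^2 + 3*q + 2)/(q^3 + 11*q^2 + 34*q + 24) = (q + 2)/(q^2 + 10*q + 24)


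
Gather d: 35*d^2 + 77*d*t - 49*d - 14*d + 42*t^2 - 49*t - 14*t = 35*d^2 + d*(77*t - 63) + 42*t^2 - 63*t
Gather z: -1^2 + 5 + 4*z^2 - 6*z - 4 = 4*z^2 - 6*z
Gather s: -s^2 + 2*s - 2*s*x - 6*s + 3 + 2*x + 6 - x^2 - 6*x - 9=-s^2 + s*(-2*x - 4) - x^2 - 4*x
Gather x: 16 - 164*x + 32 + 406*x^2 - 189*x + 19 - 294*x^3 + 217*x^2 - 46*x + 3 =-294*x^3 + 623*x^2 - 399*x + 70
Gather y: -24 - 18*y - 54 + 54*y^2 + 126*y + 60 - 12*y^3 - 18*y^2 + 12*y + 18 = -12*y^3 + 36*y^2 + 120*y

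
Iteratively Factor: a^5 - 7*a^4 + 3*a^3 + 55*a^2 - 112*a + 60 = (a + 3)*(a^4 - 10*a^3 + 33*a^2 - 44*a + 20) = (a - 2)*(a + 3)*(a^3 - 8*a^2 + 17*a - 10) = (a - 2)^2*(a + 3)*(a^2 - 6*a + 5) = (a - 2)^2*(a - 1)*(a + 3)*(a - 5)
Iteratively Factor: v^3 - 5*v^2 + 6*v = (v - 2)*(v^2 - 3*v) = (v - 3)*(v - 2)*(v)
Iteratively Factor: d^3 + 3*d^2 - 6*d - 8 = (d + 4)*(d^2 - d - 2) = (d - 2)*(d + 4)*(d + 1)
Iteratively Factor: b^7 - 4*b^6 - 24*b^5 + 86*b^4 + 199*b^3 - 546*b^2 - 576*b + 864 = (b + 3)*(b^6 - 7*b^5 - 3*b^4 + 95*b^3 - 86*b^2 - 288*b + 288) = (b + 3)^2*(b^5 - 10*b^4 + 27*b^3 + 14*b^2 - 128*b + 96) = (b - 1)*(b + 3)^2*(b^4 - 9*b^3 + 18*b^2 + 32*b - 96) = (b - 4)*(b - 1)*(b + 3)^2*(b^3 - 5*b^2 - 2*b + 24) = (b - 4)^2*(b - 1)*(b + 3)^2*(b^2 - b - 6) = (b - 4)^2*(b - 3)*(b - 1)*(b + 3)^2*(b + 2)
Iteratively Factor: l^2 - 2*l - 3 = (l + 1)*(l - 3)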